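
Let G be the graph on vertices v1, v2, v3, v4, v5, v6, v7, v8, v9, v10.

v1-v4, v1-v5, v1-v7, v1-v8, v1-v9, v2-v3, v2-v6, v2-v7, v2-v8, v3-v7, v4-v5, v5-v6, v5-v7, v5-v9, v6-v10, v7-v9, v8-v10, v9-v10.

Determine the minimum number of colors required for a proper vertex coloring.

v1, v5, v7, v9 are mutually adjacent (a clique of size 4), so at least 4 colors are needed.
4 colors suffice: color 1 → {v2, v5, v10}; color 2 → {v1, v3, v6}; color 3 → {v4, v7, v8}; color 4 → {v9}. No two adjacent vertices share a color.

4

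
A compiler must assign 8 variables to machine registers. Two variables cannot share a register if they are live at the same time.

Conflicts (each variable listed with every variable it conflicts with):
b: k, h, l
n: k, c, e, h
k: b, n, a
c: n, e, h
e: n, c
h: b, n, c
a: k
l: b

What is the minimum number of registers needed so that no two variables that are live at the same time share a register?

n, c, e pairwise conflict, so at least 3 registers are needed.
3 registers suffice: register 1 → {b, n, a}; register 2 → {k, c, l}; register 3 → {e, h}. No two conflicting variables share a register.

3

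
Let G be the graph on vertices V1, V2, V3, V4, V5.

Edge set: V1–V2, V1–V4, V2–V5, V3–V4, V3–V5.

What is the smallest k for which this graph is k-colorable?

3

The cycle V2-V5-V3-V4-V1-V2 has odd length 5, so it cannot be 2-colored; at least 3 colors are needed.
One proper 3-coloring: V1=red, V2=green, V3=red, V4=blue, V5=blue. No two adjacent vertices share a color.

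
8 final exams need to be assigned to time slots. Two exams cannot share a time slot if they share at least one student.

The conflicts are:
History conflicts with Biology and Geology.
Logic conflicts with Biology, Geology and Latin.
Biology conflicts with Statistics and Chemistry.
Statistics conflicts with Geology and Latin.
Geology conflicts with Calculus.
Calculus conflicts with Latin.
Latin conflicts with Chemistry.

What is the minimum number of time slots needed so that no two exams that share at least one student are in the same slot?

Latin and Chemistry conflict, so at least 2 time slots are needed.
2 time slots suffice: time slot 1 → {Biology, Geology, Latin}; time slot 2 → {History, Logic, Statistics, Calculus, Chemistry}. No two conflicting exams share a time slot.

2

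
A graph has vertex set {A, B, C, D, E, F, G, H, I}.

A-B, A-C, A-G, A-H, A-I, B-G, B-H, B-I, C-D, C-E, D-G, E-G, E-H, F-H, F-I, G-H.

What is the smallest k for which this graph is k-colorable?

4

A, B, G, H form a clique, so at least 4 colors are needed.
One proper 4-coloring: A=red, B=yellow, C=blue, D=red, E=red, F=red, G=blue, H=green, I=blue. Each edge has distinct colors on its endpoints.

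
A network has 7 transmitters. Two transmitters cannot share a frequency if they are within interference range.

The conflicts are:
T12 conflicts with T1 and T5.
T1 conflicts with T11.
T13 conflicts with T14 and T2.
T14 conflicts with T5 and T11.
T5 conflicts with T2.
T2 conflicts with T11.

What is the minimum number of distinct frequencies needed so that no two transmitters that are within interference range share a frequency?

3

The cycle T1-T11-T2-T5-T12-T1 has odd length 5, so it cannot be 2-colored; at least 3 frequencies are needed.
3 frequencies suffice: T12=1, T1=3, T13=2, T14=1, T5=2, T2=1, T11=2. Every pair that conflicts lands in different frequencies.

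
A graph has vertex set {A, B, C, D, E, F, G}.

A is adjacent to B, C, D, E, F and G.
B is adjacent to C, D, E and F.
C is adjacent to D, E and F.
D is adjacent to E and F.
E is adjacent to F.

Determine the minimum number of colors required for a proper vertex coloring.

A, B, C, D, E, F are mutually adjacent (a clique of size 6), so at least 6 colors are needed.
6 colors suffice: color 1 → {A}; color 2 → {C, G}; color 3 → {E}; color 4 → {B}; color 5 → {F}; color 6 → {D}. Each edge has distinct colors on its endpoints.

6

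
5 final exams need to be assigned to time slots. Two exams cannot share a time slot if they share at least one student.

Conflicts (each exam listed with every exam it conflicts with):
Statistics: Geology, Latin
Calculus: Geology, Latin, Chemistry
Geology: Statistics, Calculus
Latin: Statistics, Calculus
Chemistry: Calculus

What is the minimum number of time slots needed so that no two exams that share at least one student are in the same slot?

2

Calculus and Latin conflict, so at least 2 time slots are needed.
2 time slots suffice: time slot 1 → {Statistics, Calculus}; time slot 2 → {Geology, Latin, Chemistry}. Every pair that conflicts lands in different time slots.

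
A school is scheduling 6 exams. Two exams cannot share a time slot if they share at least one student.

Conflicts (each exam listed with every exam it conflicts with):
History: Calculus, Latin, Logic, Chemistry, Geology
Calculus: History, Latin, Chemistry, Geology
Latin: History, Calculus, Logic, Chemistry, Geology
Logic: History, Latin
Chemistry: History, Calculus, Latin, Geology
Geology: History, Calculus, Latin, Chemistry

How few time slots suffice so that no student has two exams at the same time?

5

History, Calculus, Latin, Chemistry, Geology are mutually in conflict, so at least 5 time slots are needed.
5 time slots suffice: time slot 1 → {Latin}; time slot 2 → {History}; time slot 3 → {Logic, Geology}; time slot 4 → {Calculus}; time slot 5 → {Chemistry}. No two conflicting exams share a time slot.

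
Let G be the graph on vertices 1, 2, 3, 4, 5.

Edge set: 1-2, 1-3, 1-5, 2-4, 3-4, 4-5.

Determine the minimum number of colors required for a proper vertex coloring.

1 and 3 are adjacent, so at least 2 colors are needed.
2 colors suffice: color a → {1, 4}; color b → {2, 3, 5}. No two adjacent vertices share a color.

2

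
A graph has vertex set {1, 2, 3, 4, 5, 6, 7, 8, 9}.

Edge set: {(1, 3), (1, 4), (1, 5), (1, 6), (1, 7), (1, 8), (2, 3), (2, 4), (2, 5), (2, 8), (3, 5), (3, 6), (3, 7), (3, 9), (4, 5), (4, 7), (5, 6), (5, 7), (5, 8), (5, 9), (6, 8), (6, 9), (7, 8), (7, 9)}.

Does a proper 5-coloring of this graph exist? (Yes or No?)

The chromatic number is 4. 1, 3, 5, 7 form a clique, so at least 4 colors are needed.
4 colors suffice: 1=yellow, 2=green, 3=blue, 4=blue, 5=red, 6=green, 7=green, 8=blue, 9=yellow.
Since 5 ≥ 4, a proper 5-coloring certainly exists.

Yes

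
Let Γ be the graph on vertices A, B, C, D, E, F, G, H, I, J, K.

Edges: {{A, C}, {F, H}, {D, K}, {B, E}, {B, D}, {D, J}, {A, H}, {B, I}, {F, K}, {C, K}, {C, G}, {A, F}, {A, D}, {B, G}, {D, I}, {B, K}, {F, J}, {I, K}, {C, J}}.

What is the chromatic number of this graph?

B, D, I, K are mutually adjacent (a clique of size 4), so at least 4 colors are needed.
4 colors suffice: A=1, B=3, C=2, D=2, E=1, F=2, G=1, H=3, I=4, J=1, K=1. Every edge joins two different colors.

4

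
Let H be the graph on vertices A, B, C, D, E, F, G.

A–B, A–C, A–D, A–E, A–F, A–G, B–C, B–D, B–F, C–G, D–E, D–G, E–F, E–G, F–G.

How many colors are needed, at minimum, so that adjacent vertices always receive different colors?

A, E, F, G form a clique, so at least 4 colors are needed.
One proper 4-coloring: A=1, B=2, C=3, D=3, E=4, F=3, G=2. Each edge has distinct colors on its endpoints.

4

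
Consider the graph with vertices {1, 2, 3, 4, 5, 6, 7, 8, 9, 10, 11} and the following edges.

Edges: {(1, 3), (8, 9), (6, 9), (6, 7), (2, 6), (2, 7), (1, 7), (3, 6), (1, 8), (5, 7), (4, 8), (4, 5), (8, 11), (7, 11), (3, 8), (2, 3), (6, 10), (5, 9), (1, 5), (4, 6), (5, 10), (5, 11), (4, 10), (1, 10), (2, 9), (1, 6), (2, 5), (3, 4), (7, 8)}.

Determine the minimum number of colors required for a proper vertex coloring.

2, 5, 7 are mutually adjacent, so at least 3 colors are needed.
3 colors suffice: 1=green, 2=green, 3=blue, 4=green, 5=red, 6=red, 7=blue, 8=red, 9=blue, 10=blue, 11=green. Each edge has distinct colors on its endpoints.

3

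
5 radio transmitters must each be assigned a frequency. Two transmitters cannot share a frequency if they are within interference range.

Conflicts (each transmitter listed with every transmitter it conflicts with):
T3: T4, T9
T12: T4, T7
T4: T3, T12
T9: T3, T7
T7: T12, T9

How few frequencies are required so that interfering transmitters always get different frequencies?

3

The cycle T9-T7-T12-T4-T3-T9 has odd length 5, so it cannot be 2-colored; at least 3 frequencies are needed.
Using 3 frequencies: T3=2, T12=1, T4=3, T9=1, T7=2. No two conflicting transmitters share a frequency.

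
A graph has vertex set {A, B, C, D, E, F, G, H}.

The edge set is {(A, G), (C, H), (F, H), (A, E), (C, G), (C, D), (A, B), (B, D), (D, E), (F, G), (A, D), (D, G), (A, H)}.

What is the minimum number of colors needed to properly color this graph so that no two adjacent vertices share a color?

3

A, D, E are pairwise adjacent, so at least 3 colors are needed.
One proper 3-coloring: A=2, B=3, C=2, D=1, E=3, F=2, G=3, H=1. Every edge joins two different colors.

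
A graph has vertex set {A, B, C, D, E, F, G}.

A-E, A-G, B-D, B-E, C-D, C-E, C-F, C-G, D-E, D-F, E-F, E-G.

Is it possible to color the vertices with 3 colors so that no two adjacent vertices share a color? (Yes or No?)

No

C, D, E, F are pairwise adjacent (a clique of size 4), so at least 4 colors are needed.
So 3 colors are not enough.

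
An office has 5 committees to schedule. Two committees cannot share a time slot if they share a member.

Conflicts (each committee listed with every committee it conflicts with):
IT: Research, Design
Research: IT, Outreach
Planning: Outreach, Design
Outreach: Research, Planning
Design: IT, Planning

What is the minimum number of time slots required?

3

The cycle Planning-Outreach-Research-IT-Design-Planning has odd length 5, so it cannot be 2-colored; at least 3 time slots are needed.
A valid assignment using 3 time slots: IT=2, Research=1, Planning=3, Outreach=2, Design=1. Each listed conflict is separated.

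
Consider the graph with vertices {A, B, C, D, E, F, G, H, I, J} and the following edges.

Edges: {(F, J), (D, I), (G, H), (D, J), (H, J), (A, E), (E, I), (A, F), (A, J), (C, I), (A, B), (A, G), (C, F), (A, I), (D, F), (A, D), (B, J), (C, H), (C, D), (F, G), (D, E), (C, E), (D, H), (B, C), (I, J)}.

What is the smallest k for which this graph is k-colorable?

C, D, E, I form a clique, so at least 4 colors are needed.
A valid assignment using 4 colors: A=1, B=2, C=1, D=2, E=3, F=4, G=2, H=4, I=4, J=3. No two adjacent vertices share a color.

4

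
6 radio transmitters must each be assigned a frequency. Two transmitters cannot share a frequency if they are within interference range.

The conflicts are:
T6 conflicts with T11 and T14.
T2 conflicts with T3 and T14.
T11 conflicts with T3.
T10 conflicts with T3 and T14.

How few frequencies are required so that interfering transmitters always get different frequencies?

3

The cycle T2-T3-T11-T6-T14-T2 has odd length 5, so it cannot be 2-colored; at least 3 frequencies are needed.
A valid assignment using 3 frequencies: T6=3, T2=2, T11=2, T10=2, T3=1, T14=1. Each listed conflict is separated.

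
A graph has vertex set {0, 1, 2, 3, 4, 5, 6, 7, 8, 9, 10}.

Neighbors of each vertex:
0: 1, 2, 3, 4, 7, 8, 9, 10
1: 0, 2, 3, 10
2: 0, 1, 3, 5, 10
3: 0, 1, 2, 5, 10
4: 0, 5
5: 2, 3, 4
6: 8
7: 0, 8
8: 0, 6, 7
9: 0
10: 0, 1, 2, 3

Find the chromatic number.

0, 1, 2, 3, 10 form a clique, so at least 5 colors are needed.
5 colors suffice: color red → {0, 5, 6}; color blue → {2, 4, 8, 9}; color green → {3, 7}; color yellow → {1}; color purple → {10}. Every edge joins two different colors.

5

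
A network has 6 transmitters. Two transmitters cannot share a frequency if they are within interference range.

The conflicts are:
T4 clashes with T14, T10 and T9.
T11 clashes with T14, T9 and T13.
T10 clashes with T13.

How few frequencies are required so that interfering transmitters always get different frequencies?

3

The cycle T11-T13-T10-T4-T14-T11 has odd length 5, so it cannot be 2-colored; at least 3 frequencies are needed.
3 frequencies suffice: T4=1, T11=1, T14=2, T10=2, T9=2, T13=3. Every pair that conflicts lands in different frequencies.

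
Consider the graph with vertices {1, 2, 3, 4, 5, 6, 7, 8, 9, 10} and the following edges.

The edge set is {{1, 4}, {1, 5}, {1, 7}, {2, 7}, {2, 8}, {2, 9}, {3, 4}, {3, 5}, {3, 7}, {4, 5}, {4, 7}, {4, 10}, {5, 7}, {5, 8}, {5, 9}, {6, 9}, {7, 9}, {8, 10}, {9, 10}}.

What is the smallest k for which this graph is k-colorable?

4

1, 4, 5, 7 form a clique, so at least 4 colors are needed.
A valid assignment using 4 colors: 1=d, 2=b, 3=d, 4=c, 5=b, 6=a, 7=a, 8=a, 9=c, 10=b. No two adjacent vertices share a color.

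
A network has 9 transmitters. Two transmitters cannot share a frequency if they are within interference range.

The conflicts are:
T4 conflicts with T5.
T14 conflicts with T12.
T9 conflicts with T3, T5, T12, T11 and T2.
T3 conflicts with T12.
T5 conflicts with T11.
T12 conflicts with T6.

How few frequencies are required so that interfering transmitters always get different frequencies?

T9, T3, T12 are mutually in conflict, so at least 3 frequencies are needed.
Using 3 frequencies: T4=1, T14=1, T9=1, T3=3, T5=2, T12=2, T11=3, T6=1, T2=2. Every pair that conflicts lands in different frequencies.

3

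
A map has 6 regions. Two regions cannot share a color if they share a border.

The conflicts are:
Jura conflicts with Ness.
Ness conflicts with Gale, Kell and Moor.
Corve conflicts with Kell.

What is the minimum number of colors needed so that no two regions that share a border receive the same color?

Jura and Ness conflict, so at least 2 colors are needed.
2 colors suffice: Jura=2, Ness=1, Corve=1, Gale=2, Kell=2, Moor=2. Every pair that conflicts lands in different colors.

2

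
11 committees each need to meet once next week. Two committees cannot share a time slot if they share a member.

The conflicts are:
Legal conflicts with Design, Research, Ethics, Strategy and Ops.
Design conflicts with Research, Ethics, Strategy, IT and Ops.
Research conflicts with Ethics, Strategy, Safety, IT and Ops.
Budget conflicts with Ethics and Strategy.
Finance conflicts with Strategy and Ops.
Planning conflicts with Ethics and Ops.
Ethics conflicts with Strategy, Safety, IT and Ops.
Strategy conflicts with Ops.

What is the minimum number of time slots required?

6

Legal, Design, Research, Ethics, Strategy, Ops pairwise conflict, so at least 6 time slots are needed.
6 time slots suffice: time slot 1 → {Finance, Ethics}; time slot 2 → {Planning, Strategy, Safety, IT}; time slot 3 → {Research, Budget}; time slot 4 → {Ops}; time slot 5 → {Design}; time slot 6 → {Legal}. Each listed conflict is separated.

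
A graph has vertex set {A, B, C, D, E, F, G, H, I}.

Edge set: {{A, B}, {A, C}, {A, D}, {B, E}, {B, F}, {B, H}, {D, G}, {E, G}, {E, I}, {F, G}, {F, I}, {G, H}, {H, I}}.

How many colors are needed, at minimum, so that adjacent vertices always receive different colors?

The cycle G-E-B-A-D-G has odd length 5, so it cannot be 2-colored; at least 3 colors are needed.
3 colors suffice: color red → {B, C, G, I}; color blue → {A, E, F, H}; color green → {D}. No two adjacent vertices share a color.

3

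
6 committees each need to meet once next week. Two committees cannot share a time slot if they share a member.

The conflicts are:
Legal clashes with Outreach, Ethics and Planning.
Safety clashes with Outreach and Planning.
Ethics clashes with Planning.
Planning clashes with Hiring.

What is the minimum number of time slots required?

Legal, Ethics, Planning are mutually in conflict, so at least 3 time slots are needed.
Using 3 time slots: Legal=2, Safety=2, Outreach=1, Ethics=3, Planning=1, Hiring=2. No two conflicting committees share a time slot.

3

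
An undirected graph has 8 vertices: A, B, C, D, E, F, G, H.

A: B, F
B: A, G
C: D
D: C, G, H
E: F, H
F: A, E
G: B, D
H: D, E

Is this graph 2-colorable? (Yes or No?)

No

The cycle G-D-H-E-F-A-B-G has odd length 7, so it cannot be 2-colored; at least 3 colors are needed.
So 2 colors are not enough.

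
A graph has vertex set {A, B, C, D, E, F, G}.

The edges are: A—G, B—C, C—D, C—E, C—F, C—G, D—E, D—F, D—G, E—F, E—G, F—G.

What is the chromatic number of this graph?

C, D, E, F, G are mutually adjacent (a clique of size 5), so at least 5 colors are needed.
5 colors suffice: color 1 → {A, C}; color 2 → {B, G}; color 3 → {E}; color 4 → {D}; color 5 → {F}. Every edge joins two different colors.

5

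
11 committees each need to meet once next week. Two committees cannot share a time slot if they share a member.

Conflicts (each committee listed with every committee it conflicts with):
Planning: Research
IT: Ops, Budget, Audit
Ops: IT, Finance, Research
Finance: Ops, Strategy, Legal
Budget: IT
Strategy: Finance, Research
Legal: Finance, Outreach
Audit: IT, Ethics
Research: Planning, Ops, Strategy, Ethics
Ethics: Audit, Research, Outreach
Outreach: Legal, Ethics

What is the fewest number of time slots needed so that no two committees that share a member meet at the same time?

The cycle Ethics-Audit-IT-Ops-Research-Ethics has odd length 5, so it cannot be 2-colored; at least 3 time slots are needed.
3 time slots suffice: time slot 1 → {IT, Finance, Research, Outreach}; time slot 2 → {Planning, Ops, Budget, Strategy, Legal, Ethics}; time slot 3 → {Audit}. Each listed conflict is separated.

3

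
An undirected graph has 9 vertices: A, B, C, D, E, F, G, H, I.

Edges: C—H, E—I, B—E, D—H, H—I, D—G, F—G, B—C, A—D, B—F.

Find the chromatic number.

3

The cycle C-B-E-I-H-C has odd length 5, so it cannot be 2-colored; at least 3 colors are needed.
3 colors suffice: color 1 → {B, D, I}; color 2 → {A, E, F, H}; color 3 → {C, G}. Every edge joins two different colors.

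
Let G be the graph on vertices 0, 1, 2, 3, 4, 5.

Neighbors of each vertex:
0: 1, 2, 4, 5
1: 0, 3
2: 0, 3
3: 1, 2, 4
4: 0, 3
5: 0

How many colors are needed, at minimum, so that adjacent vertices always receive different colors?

0 and 2 are adjacent, so at least 2 colors are needed.
A valid assignment using 2 colors: 0=red, 1=blue, 2=blue, 3=red, 4=blue, 5=blue. No two adjacent vertices share a color.

2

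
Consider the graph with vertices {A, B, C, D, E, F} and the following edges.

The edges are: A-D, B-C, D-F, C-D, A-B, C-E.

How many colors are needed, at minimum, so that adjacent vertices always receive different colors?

B and C are adjacent, so at least 2 colors are needed.
2 colors suffice: color 1 → {B, D, E}; color 2 → {A, C, F}. Each edge has distinct colors on its endpoints.

2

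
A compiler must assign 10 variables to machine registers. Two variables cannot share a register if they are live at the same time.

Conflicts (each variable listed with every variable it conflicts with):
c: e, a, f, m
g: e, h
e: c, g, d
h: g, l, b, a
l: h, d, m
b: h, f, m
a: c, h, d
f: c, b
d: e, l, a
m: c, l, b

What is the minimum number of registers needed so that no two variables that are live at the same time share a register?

3

The cycle c-f-b-h-a-c has odd length 5, so it cannot be 2-colored; at least 3 registers are needed.
3 registers suffice: register 1 → {c, h, d}; register 2 → {e, l, b, a}; register 3 → {g, f, m}. Every pair that conflicts lands in different registers.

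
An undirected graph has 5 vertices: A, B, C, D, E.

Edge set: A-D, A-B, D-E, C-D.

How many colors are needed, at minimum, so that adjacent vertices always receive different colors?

2

D and E are adjacent, so at least 2 colors are needed.
2 colors suffice: color red → {B, D}; color blue → {A, C, E}. No two adjacent vertices share a color.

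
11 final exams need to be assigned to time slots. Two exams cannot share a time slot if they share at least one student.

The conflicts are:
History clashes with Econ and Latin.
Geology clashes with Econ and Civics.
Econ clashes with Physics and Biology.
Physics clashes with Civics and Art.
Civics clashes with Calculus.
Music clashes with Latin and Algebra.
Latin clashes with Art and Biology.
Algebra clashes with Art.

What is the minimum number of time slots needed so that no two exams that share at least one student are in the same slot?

3

The cycle Biology-Econ-Physics-Art-Latin-Biology has odd length 5, so it cannot be 2-colored; at least 3 time slots are needed.
3 time slots suffice: time slot 1 → {Econ, Civics, Latin, Algebra}; time slot 2 → {History, Geology, Physics, Music, Calculus, Biology}; time slot 3 → {Art}. No two conflicting exams share a time slot.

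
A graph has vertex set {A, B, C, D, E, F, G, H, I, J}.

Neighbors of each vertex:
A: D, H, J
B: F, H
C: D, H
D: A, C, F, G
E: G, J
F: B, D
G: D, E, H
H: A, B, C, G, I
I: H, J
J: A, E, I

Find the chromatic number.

3

The cycle D-F-B-H-A-D has odd length 5, so it cannot be 2-colored; at least 3 colors are needed.
3 colors suffice: color 1 → {D, H, J}; color 2 → {A, B, C, G, I}; color 3 → {E, F}. No two adjacent vertices share a color.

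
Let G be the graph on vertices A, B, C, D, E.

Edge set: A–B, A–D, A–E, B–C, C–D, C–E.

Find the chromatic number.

B and C are adjacent, so at least 2 colors are needed.
2 colors suffice: color 1 → {A, C}; color 2 → {B, D, E}. Each edge has distinct colors on its endpoints.

2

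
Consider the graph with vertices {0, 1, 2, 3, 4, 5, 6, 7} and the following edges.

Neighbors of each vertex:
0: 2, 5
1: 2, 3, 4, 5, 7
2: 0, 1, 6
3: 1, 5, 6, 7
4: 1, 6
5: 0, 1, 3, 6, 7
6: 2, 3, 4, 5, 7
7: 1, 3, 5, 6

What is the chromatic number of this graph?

3, 5, 6, 7 are pairwise adjacent (a clique of size 4), so at least 4 colors are needed.
4 colors suffice: color a → {2, 4, 5}; color b → {0, 1, 6}; color c → {3}; color d → {7}. Every edge joins two different colors.

4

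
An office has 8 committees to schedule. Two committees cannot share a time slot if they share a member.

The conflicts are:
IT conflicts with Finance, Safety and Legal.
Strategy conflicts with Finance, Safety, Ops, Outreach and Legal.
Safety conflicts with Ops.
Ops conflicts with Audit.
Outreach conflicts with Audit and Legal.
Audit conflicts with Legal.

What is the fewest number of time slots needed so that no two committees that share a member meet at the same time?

Outreach, Audit, Legal pairwise conflict, so at least 3 time slots are needed.
A valid assignment using 3 time slots: IT=1, Strategy=1, Finance=2, Safety=3, Ops=2, Outreach=3, Audit=1, Legal=2. No two conflicting committees share a time slot.

3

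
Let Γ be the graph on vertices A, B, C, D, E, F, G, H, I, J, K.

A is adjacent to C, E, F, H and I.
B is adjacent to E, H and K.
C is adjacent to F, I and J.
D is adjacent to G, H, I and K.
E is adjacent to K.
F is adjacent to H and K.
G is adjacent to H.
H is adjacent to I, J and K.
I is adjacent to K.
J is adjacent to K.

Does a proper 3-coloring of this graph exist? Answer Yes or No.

D, H, I, K are mutually adjacent (a clique of size 4), so at least 4 colors are needed.
So 3 colors are not enough.

No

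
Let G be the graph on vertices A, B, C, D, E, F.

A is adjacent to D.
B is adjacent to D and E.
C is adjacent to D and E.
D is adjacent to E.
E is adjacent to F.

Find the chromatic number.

C, D, E are pairwise adjacent, so at least 3 colors are needed.
One proper 3-coloring: A=1, B=3, C=3, D=2, E=1, F=2. Each edge has distinct colors on its endpoints.

3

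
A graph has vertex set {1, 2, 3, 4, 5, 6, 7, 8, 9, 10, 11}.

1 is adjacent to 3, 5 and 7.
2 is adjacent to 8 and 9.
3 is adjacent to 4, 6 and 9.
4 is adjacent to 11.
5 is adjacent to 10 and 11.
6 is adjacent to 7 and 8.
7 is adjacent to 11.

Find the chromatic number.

The cycle 6-3-9-2-8-6 has odd length 5, so it cannot be 2-colored; at least 3 colors are needed.
One proper 3-coloring: 1=blue, 2=green, 3=red, 4=blue, 5=green, 6=blue, 7=green, 8=red, 9=blue, 10=red, 11=red. Each edge has distinct colors on its endpoints.

3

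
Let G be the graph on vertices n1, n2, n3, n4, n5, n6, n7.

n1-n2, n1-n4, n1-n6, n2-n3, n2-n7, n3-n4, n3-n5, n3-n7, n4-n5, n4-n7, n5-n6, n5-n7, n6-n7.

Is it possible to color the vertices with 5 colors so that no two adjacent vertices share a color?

Yes

The chromatic number is 4. n3, n4, n5, n7 form a clique, so at least 4 colors are needed.
4 colors suffice: color 1 → {n1, n7}; color 2 → {n2, n5}; color 3 → {n4, n6}; color 4 → {n3}.
Since 5 ≥ 4, a proper 5-coloring certainly exists.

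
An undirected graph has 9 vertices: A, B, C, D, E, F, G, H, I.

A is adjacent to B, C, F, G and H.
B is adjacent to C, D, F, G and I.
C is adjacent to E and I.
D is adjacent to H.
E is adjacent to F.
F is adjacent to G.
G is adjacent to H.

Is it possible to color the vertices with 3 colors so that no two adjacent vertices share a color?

No

A, B, F, G are mutually adjacent (a clique of size 4), so at least 4 colors are needed.
So 3 colors are not enough.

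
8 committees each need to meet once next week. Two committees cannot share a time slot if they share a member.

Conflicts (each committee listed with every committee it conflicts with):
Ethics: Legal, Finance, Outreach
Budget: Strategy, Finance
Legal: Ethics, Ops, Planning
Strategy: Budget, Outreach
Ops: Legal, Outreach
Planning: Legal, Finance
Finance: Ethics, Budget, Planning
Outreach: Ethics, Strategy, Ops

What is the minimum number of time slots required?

3

The cycle Strategy-Outreach-Ethics-Finance-Budget-Strategy has odd length 5, so it cannot be 2-colored; at least 3 time slots are needed.
3 time slots suffice: time slot 1 → {Legal, Finance, Outreach}; time slot 2 → {Ethics, Strategy, Ops, Planning}; time slot 3 → {Budget}. No two conflicting committees share a time slot.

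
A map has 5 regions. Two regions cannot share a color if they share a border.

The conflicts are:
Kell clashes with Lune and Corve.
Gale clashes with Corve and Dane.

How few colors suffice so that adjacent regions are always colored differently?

Gale and Corve conflict, so at least 2 colors are needed.
2 colors suffice: color 1 → {Kell, Gale}; color 2 → {Lune, Corve, Dane}. No two conflicting regions share a color.

2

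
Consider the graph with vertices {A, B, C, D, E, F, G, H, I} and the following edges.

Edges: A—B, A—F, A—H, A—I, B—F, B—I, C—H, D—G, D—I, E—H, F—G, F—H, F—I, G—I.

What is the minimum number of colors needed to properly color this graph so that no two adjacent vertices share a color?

4

A, B, F, I are pairwise adjacent (a clique of size 4), so at least 4 colors are needed.
4 colors suffice: A=green, B=yellow, C=red, D=red, E=red, F=red, G=green, H=blue, I=blue. Every edge joins two different colors.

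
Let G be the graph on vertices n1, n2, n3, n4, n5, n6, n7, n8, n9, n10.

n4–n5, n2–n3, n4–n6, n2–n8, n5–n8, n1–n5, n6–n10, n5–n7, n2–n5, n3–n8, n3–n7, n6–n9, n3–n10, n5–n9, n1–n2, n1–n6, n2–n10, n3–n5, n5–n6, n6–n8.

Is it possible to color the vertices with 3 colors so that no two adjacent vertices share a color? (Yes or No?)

n2, n3, n5, n8 are pairwise adjacent (a clique of size 4), so at least 4 colors are needed.
So 3 colors are not enough.

No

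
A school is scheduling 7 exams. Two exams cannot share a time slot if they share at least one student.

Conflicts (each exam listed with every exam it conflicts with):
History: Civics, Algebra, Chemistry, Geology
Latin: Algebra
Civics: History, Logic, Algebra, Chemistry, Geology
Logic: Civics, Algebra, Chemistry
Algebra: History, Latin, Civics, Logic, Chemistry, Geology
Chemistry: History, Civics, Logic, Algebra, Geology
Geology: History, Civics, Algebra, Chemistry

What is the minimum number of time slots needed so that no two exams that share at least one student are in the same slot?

5

History, Civics, Algebra, Chemistry, Geology are mutually in conflict, so at least 5 time slots are needed.
5 time slots suffice: History=5, Latin=2, Civics=3, Logic=4, Algebra=1, Chemistry=2, Geology=4. Every pair that conflicts lands in different time slots.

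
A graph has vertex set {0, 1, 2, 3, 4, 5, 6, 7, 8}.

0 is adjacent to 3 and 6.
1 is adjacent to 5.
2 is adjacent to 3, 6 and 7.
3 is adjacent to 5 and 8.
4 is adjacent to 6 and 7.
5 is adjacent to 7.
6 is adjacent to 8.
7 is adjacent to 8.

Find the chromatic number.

1 and 5 are adjacent, so at least 2 colors are needed.
2 colors suffice: 0=b, 1=a, 2=b, 3=a, 4=b, 5=b, 6=a, 7=a, 8=b. Each edge has distinct colors on its endpoints.

2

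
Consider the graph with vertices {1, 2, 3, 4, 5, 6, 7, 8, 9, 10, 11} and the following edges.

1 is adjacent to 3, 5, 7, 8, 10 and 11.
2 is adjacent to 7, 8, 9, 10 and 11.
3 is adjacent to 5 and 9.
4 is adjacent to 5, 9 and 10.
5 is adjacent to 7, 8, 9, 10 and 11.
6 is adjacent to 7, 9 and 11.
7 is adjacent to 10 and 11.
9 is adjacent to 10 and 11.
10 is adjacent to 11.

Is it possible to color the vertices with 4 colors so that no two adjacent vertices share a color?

No

1, 5, 7, 10, 11 are mutually adjacent (a clique of size 5), so at least 5 colors are needed.
So 4 colors are not enough.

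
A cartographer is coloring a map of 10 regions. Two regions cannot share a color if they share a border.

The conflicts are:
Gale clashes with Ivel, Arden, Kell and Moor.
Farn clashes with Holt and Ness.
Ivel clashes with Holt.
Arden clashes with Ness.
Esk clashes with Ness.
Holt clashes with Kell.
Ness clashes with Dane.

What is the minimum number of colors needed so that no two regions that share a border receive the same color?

2

Farn and Holt conflict, so at least 2 colors are needed.
2 colors suffice: color 1 → {Gale, Holt, Ness}; color 2 → {Farn, Ivel, Arden, Esk, Kell, Dane, Moor}. Every pair that conflicts lands in different colors.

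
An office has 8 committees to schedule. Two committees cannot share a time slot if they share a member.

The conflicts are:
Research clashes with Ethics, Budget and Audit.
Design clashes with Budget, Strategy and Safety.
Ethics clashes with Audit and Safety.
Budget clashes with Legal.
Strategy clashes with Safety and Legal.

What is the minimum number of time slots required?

Design, Strategy, Safety pairwise conflict, so at least 3 time slots are needed.
3 time slots suffice: time slot 1 → {Ethics, Budget, Strategy}; time slot 2 → {Research, Safety, Legal}; time slot 3 → {Design, Audit}. Each listed conflict is separated.

3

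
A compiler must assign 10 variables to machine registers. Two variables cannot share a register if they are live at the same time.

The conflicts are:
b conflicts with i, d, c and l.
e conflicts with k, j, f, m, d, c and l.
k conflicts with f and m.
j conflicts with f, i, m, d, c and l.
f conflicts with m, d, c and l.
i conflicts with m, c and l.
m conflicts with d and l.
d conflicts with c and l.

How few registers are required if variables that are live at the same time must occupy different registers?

6

e, j, f, m, d, l pairwise conflict, so at least 6 registers are needed.
Using 6 registers: b=2, e=3, k=2, j=2, f=5, i=3, m=1, d=4, c=1, l=6. No two conflicting variables share a register.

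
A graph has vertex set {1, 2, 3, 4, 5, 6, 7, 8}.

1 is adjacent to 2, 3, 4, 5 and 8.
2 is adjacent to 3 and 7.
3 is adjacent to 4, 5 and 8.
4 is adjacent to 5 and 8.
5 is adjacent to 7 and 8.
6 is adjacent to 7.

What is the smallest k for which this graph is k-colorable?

1, 3, 4, 5, 8 are pairwise adjacent (a clique of size 5), so at least 5 colors are needed.
5 colors suffice: color red → {3, 7}; color blue → {2, 5, 6}; color green → {1}; color yellow → {8}; color purple → {4}. No two adjacent vertices share a color.

5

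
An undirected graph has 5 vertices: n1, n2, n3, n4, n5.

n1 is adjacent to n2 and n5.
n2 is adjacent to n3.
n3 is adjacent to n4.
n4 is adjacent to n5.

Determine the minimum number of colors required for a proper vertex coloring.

3

The cycle n5-n4-n3-n2-n1-n5 has odd length 5, so it cannot be 2-colored; at least 3 colors are needed.
3 colors suffice: color 1 → {n1, n3}; color 2 → {n2, n5}; color 3 → {n4}. Every edge joins two different colors.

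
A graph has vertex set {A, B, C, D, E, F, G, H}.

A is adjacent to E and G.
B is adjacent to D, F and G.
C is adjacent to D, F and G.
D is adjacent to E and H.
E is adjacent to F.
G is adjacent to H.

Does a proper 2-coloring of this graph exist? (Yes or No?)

No

The cycle C-D-E-A-G-C has odd length 5, so it cannot be 2-colored; at least 3 colors are needed.
So 2 colors are not enough.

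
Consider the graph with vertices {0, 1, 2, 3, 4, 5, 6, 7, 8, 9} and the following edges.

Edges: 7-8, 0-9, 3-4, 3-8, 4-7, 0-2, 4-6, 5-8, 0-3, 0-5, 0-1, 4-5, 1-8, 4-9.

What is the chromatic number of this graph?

2

0 and 3 are adjacent, so at least 2 colors are needed.
2 colors suffice: color a → {0, 4, 8}; color b → {1, 2, 3, 5, 6, 7, 9}. Every edge joins two different colors.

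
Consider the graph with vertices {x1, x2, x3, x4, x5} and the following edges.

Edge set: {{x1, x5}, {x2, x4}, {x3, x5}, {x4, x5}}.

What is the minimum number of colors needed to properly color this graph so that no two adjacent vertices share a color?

2

x2 and x4 are adjacent, so at least 2 colors are needed.
A valid assignment using 2 colors: x1=2, x2=1, x3=2, x4=2, x5=1. No two adjacent vertices share a color.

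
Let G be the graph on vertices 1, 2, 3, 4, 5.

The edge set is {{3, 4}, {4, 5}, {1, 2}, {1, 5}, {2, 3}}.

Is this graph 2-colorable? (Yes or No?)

The cycle 4-5-1-2-3-4 has odd length 5, so it cannot be 2-colored; at least 3 colors are needed.
So 2 colors are not enough.

No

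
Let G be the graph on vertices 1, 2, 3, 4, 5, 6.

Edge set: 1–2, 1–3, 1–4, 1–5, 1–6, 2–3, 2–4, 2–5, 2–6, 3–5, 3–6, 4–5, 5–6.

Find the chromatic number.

1, 2, 3, 5, 6 are mutually adjacent (a clique of size 5), so at least 5 colors are needed.
One proper 5-coloring: 1=b, 2=c, 3=e, 4=d, 5=a, 6=d. Every edge joins two different colors.

5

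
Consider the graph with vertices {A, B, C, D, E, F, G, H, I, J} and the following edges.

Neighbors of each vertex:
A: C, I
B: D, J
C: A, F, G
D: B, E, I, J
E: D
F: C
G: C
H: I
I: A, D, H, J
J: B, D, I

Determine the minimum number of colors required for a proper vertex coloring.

3

B, D, J are mutually adjacent, so at least 3 colors are needed.
One proper 3-coloring: A=blue, B=red, C=red, D=blue, E=red, F=blue, G=blue, H=blue, I=red, J=green. Every edge joins two different colors.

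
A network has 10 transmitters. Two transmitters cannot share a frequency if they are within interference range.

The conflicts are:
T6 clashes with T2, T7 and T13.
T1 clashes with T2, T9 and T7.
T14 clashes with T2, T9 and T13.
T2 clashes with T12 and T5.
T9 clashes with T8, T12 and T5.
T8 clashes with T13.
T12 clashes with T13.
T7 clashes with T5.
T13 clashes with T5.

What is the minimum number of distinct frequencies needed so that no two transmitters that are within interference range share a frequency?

2

T12 and T13 conflict, so at least 2 frequencies are needed.
2 frequencies suffice: T6=2, T1=2, T14=2, T2=1, T9=1, T8=2, T12=2, T7=1, T13=1, T5=2. Every pair that conflicts lands in different frequencies.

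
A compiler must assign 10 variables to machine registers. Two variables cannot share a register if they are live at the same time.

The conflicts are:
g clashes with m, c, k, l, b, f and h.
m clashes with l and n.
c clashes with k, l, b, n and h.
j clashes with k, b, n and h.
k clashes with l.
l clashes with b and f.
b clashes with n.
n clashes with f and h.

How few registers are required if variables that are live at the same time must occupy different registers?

g, c, l, b pairwise conflict, so at least 4 registers are needed.
4 registers suffice: register 1 → {g, n}; register 2 → {m, c, j, f}; register 3 → {l, h}; register 4 → {k, b}. No two conflicting variables share a register.

4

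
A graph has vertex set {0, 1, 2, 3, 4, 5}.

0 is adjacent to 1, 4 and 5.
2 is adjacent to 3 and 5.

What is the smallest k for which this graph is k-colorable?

0 and 4 are adjacent, so at least 2 colors are needed.
2 colors suffice: 0=a, 1=b, 2=a, 3=b, 4=b, 5=b. Each edge has distinct colors on its endpoints.

2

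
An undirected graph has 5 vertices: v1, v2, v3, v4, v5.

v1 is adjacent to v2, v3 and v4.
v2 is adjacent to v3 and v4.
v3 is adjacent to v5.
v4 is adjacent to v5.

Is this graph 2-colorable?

No

v1, v2, v3 are mutually adjacent, so at least 3 colors are needed.
So 2 colors are not enough.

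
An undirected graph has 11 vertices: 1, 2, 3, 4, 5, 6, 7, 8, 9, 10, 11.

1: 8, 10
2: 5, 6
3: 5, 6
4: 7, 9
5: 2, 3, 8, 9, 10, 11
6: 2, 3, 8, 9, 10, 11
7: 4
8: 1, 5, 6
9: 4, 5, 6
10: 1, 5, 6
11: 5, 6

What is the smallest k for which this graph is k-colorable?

2

6 and 11 are adjacent, so at least 2 colors are needed.
2 colors suffice: color red → {1, 4, 5, 6}; color blue → {2, 3, 7, 8, 9, 10, 11}. Each edge has distinct colors on its endpoints.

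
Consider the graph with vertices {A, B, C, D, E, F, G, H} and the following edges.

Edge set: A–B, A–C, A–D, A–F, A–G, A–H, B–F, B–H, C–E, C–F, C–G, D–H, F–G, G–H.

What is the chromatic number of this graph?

A, C, F, G are mutually adjacent (a clique of size 4), so at least 4 colors are needed.
4 colors suffice: color red → {A, E}; color blue → {C, H}; color green → {B, D, G}; color yellow → {F}. Each edge has distinct colors on its endpoints.

4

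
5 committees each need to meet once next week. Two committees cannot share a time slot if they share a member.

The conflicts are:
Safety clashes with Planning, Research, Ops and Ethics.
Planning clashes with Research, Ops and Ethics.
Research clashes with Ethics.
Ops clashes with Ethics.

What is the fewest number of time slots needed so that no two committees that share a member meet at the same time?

4

Safety, Planning, Research, Ethics all conflict with each other, so at least 4 time slots are needed.
4 time slots suffice: time slot 1 → {Safety}; time slot 2 → {Ethics}; time slot 3 → {Planning}; time slot 4 → {Research, Ops}. Every pair that conflicts lands in different time slots.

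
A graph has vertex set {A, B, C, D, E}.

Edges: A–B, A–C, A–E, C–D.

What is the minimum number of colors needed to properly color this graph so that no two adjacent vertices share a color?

2

A and E are adjacent, so at least 2 colors are needed.
2 colors suffice: color 1 → {A, D}; color 2 → {B, C, E}. No two adjacent vertices share a color.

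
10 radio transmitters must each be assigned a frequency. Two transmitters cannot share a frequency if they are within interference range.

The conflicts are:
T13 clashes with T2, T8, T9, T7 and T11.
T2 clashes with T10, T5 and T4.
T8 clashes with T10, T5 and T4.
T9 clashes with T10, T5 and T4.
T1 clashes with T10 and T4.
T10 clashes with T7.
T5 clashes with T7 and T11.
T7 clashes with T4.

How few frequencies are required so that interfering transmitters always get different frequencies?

T2 and T5 conflict, so at least 2 frequencies are needed.
Using 2 frequencies: T13=1, T2=2, T8=2, T9=2, T1=2, T10=1, T5=1, T7=2, T4=1, T11=2. Every pair that conflicts lands in different frequencies.

2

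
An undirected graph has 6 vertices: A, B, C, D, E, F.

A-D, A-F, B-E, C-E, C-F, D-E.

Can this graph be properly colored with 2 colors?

No

The cycle D-A-F-C-E-D has odd length 5, so it cannot be 2-colored; at least 3 colors are needed.
So 2 colors are not enough.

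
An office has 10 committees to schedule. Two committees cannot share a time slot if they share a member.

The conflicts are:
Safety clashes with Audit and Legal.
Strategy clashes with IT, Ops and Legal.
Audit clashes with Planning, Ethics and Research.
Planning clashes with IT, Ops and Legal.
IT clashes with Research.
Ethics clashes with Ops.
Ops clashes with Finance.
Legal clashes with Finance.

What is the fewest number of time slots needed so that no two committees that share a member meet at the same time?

2

Strategy and Ops conflict, so at least 2 time slots are needed.
2 time slots suffice: time slot 1 → {Audit, IT, Ops, Legal}; time slot 2 → {Safety, Strategy, Planning, Ethics, Research, Finance}. No two conflicting committees share a time slot.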